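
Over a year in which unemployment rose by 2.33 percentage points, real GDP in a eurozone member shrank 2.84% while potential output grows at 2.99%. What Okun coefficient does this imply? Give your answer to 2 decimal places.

β ≈ 2.50

Growth form: g_Y = g_Y* - β × Δu, so β = (g_Y* - g_Y)/Δu.
β = (2.99 + 2.84)/2.33 = 5.83/2.33 = 2.50.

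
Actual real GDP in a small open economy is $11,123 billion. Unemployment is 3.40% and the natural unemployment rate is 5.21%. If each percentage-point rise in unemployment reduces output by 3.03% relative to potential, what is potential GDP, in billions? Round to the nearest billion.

Unemployment gap = 3.4 - 5.21 = -1.81 points, so output gap = -3.03 × (-1.81) = 5.4843%.
Since Y = Y* × (1 + gap/100), Y* = 11123/1.054843 ≈ 10545 billion.

$10,545 billion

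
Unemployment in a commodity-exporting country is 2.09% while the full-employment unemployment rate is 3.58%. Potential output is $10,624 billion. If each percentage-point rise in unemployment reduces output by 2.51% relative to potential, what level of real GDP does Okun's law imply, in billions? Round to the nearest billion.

$11,021 billion

Unemployment gap = 2.09 - 3.58 = -1.49 points, so the output gap is -2.51 × (-1.49) = 3.7399%.
Actual GDP = 10624 × (1 + 3.7399/100) = 10624 × 1.037399 ≈ 11021 billion.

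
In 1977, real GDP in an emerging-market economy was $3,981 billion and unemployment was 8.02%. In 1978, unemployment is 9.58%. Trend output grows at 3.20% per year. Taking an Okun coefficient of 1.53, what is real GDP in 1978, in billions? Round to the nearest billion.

Δu = 9.58 - 8.02 = 1.56 points.
Okun's law (growth form): g_Y = g_Y* - β × Δu = 3.20 - 1.53 × (1.56) = 3.2 - 2.3868 = 0.8132%.
Real GDP in the next year = 3981 × (1 + 0.8132/100) = 3981 × 1.008132 ≈ 4013 billion.

$4,013 billion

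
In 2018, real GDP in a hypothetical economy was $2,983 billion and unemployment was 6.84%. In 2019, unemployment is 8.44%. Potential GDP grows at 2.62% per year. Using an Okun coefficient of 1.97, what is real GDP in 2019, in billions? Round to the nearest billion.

Δu = 8.44 - 6.84 = 1.6 points.
Okun's law (growth form): g_Y = g_Y* - β × Δu = 2.62 - 1.97 × (1.60) = 2.62 - 3.152 = -0.532%.
Real GDP in the next year = 2983 × (1 - 0.532/100) = 2983 × 0.99468 ≈ 2967 billion.

$2,967 billion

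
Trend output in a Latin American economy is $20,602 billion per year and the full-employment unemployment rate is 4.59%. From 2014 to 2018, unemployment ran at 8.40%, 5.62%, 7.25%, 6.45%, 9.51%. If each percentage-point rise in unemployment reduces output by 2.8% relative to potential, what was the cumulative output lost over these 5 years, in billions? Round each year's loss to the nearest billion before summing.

Year 2014: gap = -2.8 × (8.4 - 4.59) = -10.668%, loss ≈ 20602 × 10.668/100 ≈ 2198.
Year 2015: gap = -2.8 × (5.62 - 4.59) = -2.884%, loss ≈ 20602 × 2.884/100 ≈ 594.
Year 2016: gap = -2.8 × (7.25 - 4.59) = -7.448%, loss ≈ 20602 × 7.448/100 ≈ 1534.
Year 2017: gap = -2.8 × (6.45 - 4.59) = -5.208%, loss ≈ 20602 × 5.208/100 ≈ 1073.
Year 2018: gap = -2.8 × (9.51 - 4.59) = -13.776%, loss ≈ 20602 × 13.776/100 ≈ 2838.
Total lost output = 2198 + 594 + 1534 + 1073 + 2838 = 8237 billion.

$8,237 billion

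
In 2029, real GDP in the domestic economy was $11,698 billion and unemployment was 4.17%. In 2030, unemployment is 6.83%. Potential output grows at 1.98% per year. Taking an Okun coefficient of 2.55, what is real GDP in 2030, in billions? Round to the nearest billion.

Δu = 6.83 - 4.17 = 2.66 points.
Okun's law (growth form): g_Y = g_Y* - β × Δu = 1.98 - 2.55 × (2.66) = 1.98 - 6.783 = -4.803%.
Real GDP in the next year = 11698 × (1 - 4.803/100) = 11698 × 0.95197 ≈ 11136 billion.

$11,136 billion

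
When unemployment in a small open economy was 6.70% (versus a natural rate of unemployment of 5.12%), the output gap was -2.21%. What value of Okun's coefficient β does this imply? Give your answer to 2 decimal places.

β ≈ 1.40

Okun's law: output gap = -β × (u - u*).
-2.21 = -β × (6.7 - 5.12) = -β × 1.58, so β = 2.21/1.58 = 1.40.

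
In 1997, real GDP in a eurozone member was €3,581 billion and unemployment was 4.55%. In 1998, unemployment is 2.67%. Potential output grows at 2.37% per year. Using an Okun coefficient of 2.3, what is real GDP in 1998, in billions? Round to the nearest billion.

€3,821 billion

Δu = 2.67 - 4.55 = -1.88 points.
Okun's law (growth form): g_Y = g_Y* - β × Δu = 2.37 - 2.3 × (-1.88) = 2.37 + 4.324 = 6.694%.
Real GDP in the next year = 3581 × (1 + 6.694/100) = 3581 × 1.06694 ≈ 3821 billion.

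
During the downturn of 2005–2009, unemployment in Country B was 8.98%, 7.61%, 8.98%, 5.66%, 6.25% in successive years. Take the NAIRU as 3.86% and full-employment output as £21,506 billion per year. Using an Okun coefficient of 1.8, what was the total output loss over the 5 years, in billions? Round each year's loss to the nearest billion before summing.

Year 2005: gap = -1.8 × (8.98 - 3.86) = -9.216%, loss ≈ 21506 × 9.216/100 ≈ 1982.
Year 2006: gap = -1.8 × (7.61 - 3.86) = -6.75%, loss ≈ 21506 × 6.75/100 ≈ 1452.
Year 2007: gap = -1.8 × (8.98 - 3.86) = -9.216%, loss ≈ 21506 × 9.216/100 ≈ 1982.
Year 2008: gap = -1.8 × (5.66 - 3.86) = -3.24%, loss ≈ 21506 × 3.24/100 ≈ 697.
Year 2009: gap = -1.8 × (6.25 - 3.86) = -4.302%, loss ≈ 21506 × 4.302/100 ≈ 925.
Total lost output = 1982 + 1452 + 1982 + 697 + 925 = 7038 billion.

£7,038 billion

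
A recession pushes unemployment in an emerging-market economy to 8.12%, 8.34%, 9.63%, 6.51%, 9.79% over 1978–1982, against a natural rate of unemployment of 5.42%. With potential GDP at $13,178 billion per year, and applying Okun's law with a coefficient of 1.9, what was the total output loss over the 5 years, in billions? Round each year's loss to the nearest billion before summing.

$3,828 billion

Year 1978: gap = -1.9 × (8.12 - 5.42) = -5.13%, loss ≈ 13178 × 5.13/100 ≈ 676.
Year 1979: gap = -1.9 × (8.34 - 5.42) = -5.548%, loss ≈ 13178 × 5.548/100 ≈ 731.
Year 1980: gap = -1.9 × (9.63 - 5.42) = -7.999%, loss ≈ 13178 × 7.999/100 ≈ 1054.
Year 1981: gap = -1.9 × (6.51 - 5.42) = -2.071%, loss ≈ 13178 × 2.071/100 ≈ 273.
Year 1982: gap = -1.9 × (9.79 - 5.42) = -8.303%, loss ≈ 13178 × 8.303/100 ≈ 1094.
Total lost output = 676 + 731 + 1054 + 273 + 1094 = 3828 billion.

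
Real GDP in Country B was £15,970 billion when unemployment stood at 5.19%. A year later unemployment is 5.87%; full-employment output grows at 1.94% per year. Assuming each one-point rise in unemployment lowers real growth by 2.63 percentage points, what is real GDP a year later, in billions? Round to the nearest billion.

Δu = 5.87 - 5.19 = 0.68 points.
Okun's law (growth form): g_Y = g_Y* - β × Δu = 1.94 - 2.63 × (0.68) = 1.94 - 1.7884 = 0.1516%.
Real GDP in the next year = 15970 × (1 + 0.1516/100) = 15970 × 1.001516 ≈ 15994 billion.

£15,994 billion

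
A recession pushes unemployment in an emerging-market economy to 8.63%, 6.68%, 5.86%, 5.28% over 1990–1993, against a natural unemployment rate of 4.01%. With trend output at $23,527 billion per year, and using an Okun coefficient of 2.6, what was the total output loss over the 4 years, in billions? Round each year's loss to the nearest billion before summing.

$6,368 billion

Year 1990: gap = -2.6 × (8.63 - 4.01) = -12.012%, loss ≈ 23527 × 12.012/100 ≈ 2826.
Year 1991: gap = -2.6 × (6.68 - 4.01) = -6.942%, loss ≈ 23527 × 6.942/100 ≈ 1633.
Year 1992: gap = -2.6 × (5.86 - 4.01) = -4.81%, loss ≈ 23527 × 4.81/100 ≈ 1132.
Year 1993: gap = -2.6 × (5.28 - 4.01) = -3.302%, loss ≈ 23527 × 3.302/100 ≈ 777.
Total lost output = 2826 + 1633 + 1132 + 777 = 6368 billion.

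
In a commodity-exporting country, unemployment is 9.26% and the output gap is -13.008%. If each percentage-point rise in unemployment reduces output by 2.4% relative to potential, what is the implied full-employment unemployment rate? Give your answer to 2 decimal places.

3.84%

From Okun's law, u - u* = -(output gap)/β = -(-13.008)/2.4 = 5.42 points.
So u* = 9.26 - 5.42 = 3.84%.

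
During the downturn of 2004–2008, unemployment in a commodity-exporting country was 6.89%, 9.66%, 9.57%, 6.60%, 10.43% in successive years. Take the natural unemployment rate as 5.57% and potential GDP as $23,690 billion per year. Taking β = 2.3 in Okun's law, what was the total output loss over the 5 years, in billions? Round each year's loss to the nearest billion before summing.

Year 2004: gap = -2.3 × (6.89 - 5.57) = -3.036%, loss ≈ 23690 × 3.036/100 ≈ 719.
Year 2005: gap = -2.3 × (9.66 - 5.57) = -9.407%, loss ≈ 23690 × 9.407/100 ≈ 2229.
Year 2006: gap = -2.3 × (9.57 - 5.57) = -9.2%, loss ≈ 23690 × 9.2/100 ≈ 2179.
Year 2007: gap = -2.3 × (6.6 - 5.57) = -2.369%, loss ≈ 23690 × 2.369/100 ≈ 561.
Year 2008: gap = -2.3 × (10.43 - 5.57) = -11.178%, loss ≈ 23690 × 11.178/100 ≈ 2648.
Total lost output = 719 + 2229 + 2179 + 561 + 2648 = 8336 billion.

$8,336 billion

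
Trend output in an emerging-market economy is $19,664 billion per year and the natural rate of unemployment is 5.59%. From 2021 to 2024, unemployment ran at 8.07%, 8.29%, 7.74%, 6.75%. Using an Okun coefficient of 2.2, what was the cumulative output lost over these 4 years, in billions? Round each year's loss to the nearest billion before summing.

$3,673 billion

Year 2021: gap = -2.2 × (8.07 - 5.59) = -5.456%, loss ≈ 19664 × 5.456/100 ≈ 1073.
Year 2022: gap = -2.2 × (8.29 - 5.59) = -5.94%, loss ≈ 19664 × 5.94/100 ≈ 1168.
Year 2023: gap = -2.2 × (7.74 - 5.59) = -4.73%, loss ≈ 19664 × 4.73/100 ≈ 930.
Year 2024: gap = -2.2 × (6.75 - 5.59) = -2.552%, loss ≈ 19664 × 2.552/100 ≈ 502.
Total lost output = 1073 + 1168 + 930 + 502 = 3673 billion.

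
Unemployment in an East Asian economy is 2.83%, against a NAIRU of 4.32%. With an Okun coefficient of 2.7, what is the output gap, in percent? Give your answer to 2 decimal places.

4.02%

The unemployment gap is 2.83 - 4.32 = -1.49 percentage points.
Okun's law gives an output gap of -2.7 × (-1.49) = 4.023%, i.e. 4.02% above potential.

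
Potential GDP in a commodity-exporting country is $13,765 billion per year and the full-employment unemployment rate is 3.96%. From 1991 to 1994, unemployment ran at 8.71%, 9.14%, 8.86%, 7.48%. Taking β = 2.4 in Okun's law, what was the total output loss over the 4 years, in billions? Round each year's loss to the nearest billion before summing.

$6,062 billion

Year 1991: gap = -2.4 × (8.71 - 3.96) = -11.4%, loss ≈ 13765 × 11.4/100 ≈ 1569.
Year 1992: gap = -2.4 × (9.14 - 3.96) = -12.432%, loss ≈ 13765 × 12.432/100 ≈ 1711.
Year 1993: gap = -2.4 × (8.86 - 3.96) = -11.76%, loss ≈ 13765 × 11.76/100 ≈ 1619.
Year 1994: gap = -2.4 × (7.48 - 3.96) = -8.448%, loss ≈ 13765 × 8.448/100 ≈ 1163.
Total lost output = 1569 + 1711 + 1619 + 1163 = 6062 billion.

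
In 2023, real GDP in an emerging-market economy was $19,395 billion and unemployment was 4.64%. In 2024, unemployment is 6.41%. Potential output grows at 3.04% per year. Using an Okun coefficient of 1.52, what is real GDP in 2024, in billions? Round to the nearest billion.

Δu = 6.41 - 4.64 = 1.77 points.
Okun's law (growth form): g_Y = g_Y* - β × Δu = 3.04 - 1.52 × (1.77) = 3.04 - 2.6904 = 0.3496%.
Real GDP in the next year = 19395 × (1 + 0.3496/100) = 19395 × 1.003496 ≈ 19463 billion.

$19,463 billion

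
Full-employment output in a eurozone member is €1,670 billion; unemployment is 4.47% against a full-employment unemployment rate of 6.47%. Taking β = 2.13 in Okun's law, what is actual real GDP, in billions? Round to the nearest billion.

€1,741 billion

Unemployment gap = 4.47 - 6.47 = -2 points, so the output gap is -2.13 × (-2) = 4.26%.
Actual GDP = 1670 × (1 + 4.26/100) = 1670 × 1.0426 ≈ 1741 billion.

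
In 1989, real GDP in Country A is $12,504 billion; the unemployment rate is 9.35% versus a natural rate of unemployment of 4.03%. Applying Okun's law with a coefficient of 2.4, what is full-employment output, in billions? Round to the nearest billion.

$14,334 billion

Unemployment gap = 9.35 - 4.03 = 5.32 points, so output gap = -2.4 × 5.32 = -12.768%.
Since Y = Y* × (1 + gap/100), Y* = 12504/0.87232 ≈ 14334 billion.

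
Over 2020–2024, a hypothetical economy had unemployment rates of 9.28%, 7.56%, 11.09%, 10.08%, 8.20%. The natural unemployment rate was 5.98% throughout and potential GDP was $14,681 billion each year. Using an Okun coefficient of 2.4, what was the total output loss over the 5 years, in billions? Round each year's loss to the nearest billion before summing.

Year 2020: gap = -2.4 × (9.28 - 5.98) = -7.92%, loss ≈ 14681 × 7.92/100 ≈ 1163.
Year 2021: gap = -2.4 × (7.56 - 5.98) = -3.792%, loss ≈ 14681 × 3.792/100 ≈ 557.
Year 2022: gap = -2.4 × (11.09 - 5.98) = -12.264%, loss ≈ 14681 × 12.264/100 ≈ 1800.
Year 2023: gap = -2.4 × (10.08 - 5.98) = -9.84%, loss ≈ 14681 × 9.84/100 ≈ 1445.
Year 2024: gap = -2.4 × (8.2 - 5.98) = -5.328%, loss ≈ 14681 × 5.328/100 ≈ 782.
Total lost output = 1163 + 557 + 1800 + 1445 + 782 = 5747 billion.

$5,747 billion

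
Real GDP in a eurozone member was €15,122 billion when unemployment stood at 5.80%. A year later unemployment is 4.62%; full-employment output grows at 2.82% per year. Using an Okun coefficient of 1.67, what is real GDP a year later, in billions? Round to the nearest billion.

Δu = 4.62 - 5.8 = -1.18 points.
Okun's law (growth form): g_Y = g_Y* - β × Δu = 2.82 - 1.67 × (-1.18) = 2.82 + 1.9706 = 4.7906%.
Real GDP in the next year = 15122 × (1 + 4.7906/100) = 15122 × 1.047906 ≈ 15846 billion.

€15,846 billion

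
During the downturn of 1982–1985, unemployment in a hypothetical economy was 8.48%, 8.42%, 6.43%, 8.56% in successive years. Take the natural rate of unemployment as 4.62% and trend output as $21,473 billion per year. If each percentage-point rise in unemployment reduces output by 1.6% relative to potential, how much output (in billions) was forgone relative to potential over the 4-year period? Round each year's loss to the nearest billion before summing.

$4,608 billion

Year 1982: gap = -1.6 × (8.48 - 4.62) = -6.176%, loss ≈ 21473 × 6.176/100 ≈ 1326.
Year 1983: gap = -1.6 × (8.42 - 4.62) = -6.08%, loss ≈ 21473 × 6.08/100 ≈ 1306.
Year 1984: gap = -1.6 × (6.43 - 4.62) = -2.896%, loss ≈ 21473 × 2.896/100 ≈ 622.
Year 1985: gap = -1.6 × (8.56 - 4.62) = -6.304%, loss ≈ 21473 × 6.304/100 ≈ 1354.
Total lost output = 1326 + 1306 + 622 + 1354 = 4608 billion.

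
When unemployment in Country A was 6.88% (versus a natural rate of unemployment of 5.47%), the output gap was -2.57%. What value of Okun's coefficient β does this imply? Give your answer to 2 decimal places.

β ≈ 1.82

Okun's law: output gap = -β × (u - u*).
-2.57 = -β × (6.88 - 5.47) = -β × 1.41, so β = 2.57/1.41 = 1.82.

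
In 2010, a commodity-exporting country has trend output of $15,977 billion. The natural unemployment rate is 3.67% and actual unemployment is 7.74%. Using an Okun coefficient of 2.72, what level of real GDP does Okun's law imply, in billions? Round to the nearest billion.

$14,208 billion

Unemployment gap = 7.74 - 3.67 = 4.07 points, so the output gap is -2.72 × 4.07 = -11.0704%.
Actual GDP = 15977 × (1 - 11.0704/100) = 15977 × 0.889296 ≈ 14208 billion.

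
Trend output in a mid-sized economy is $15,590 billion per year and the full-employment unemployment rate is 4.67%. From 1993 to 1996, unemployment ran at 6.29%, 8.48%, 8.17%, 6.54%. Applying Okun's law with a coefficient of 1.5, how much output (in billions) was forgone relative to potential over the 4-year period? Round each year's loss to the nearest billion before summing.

$2,525 billion

Year 1993: gap = -1.5 × (6.29 - 4.67) = -2.43%, loss ≈ 15590 × 2.43/100 ≈ 379.
Year 1994: gap = -1.5 × (8.48 - 4.67) = -5.715%, loss ≈ 15590 × 5.715/100 ≈ 891.
Year 1995: gap = -1.5 × (8.17 - 4.67) = -5.25%, loss ≈ 15590 × 5.25/100 ≈ 818.
Year 1996: gap = -1.5 × (6.54 - 4.67) = -2.805%, loss ≈ 15590 × 2.805/100 ≈ 437.
Total lost output = 379 + 891 + 818 + 437 = 2525 billion.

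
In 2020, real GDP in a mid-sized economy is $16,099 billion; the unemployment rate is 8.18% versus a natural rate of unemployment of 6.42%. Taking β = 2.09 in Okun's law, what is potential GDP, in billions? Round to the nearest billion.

$16,714 billion

Unemployment gap = 8.18 - 6.42 = 1.76 points, so output gap = -2.09 × 1.76 = -3.6784%.
Since Y = Y* × (1 + gap/100), Y* = 16099/0.963216 ≈ 16714 billion.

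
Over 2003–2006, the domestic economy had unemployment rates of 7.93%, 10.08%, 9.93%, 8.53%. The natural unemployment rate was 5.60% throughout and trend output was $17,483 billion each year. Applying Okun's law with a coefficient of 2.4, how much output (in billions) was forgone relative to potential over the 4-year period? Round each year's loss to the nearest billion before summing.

Year 2003: gap = -2.4 × (7.93 - 5.6) = -5.592%, loss ≈ 17483 × 5.592/100 ≈ 978.
Year 2004: gap = -2.4 × (10.08 - 5.6) = -10.752%, loss ≈ 17483 × 10.752/100 ≈ 1880.
Year 2005: gap = -2.4 × (9.93 - 5.6) = -10.392%, loss ≈ 17483 × 10.392/100 ≈ 1817.
Year 2006: gap = -2.4 × (8.53 - 5.6) = -7.032%, loss ≈ 17483 × 7.032/100 ≈ 1229.
Total lost output = 978 + 1880 + 1817 + 1229 = 5904 billion.

$5,904 billion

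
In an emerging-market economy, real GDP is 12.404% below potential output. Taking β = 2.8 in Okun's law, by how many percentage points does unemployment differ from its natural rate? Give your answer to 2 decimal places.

Okun's law: output gap = -β × (u - u*), so u - u* = -(output gap)/β.
u - u* = -(-12.404)/2.8 = 4.43 percentage points.

4.43 percentage points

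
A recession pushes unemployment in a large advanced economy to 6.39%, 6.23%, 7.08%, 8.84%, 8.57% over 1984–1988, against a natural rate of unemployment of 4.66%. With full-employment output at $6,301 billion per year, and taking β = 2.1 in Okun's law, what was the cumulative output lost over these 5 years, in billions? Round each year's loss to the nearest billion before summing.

Year 1984: gap = -2.1 × (6.39 - 4.66) = -3.633%, loss ≈ 6301 × 3.633/100 ≈ 229.
Year 1985: gap = -2.1 × (6.23 - 4.66) = -3.297%, loss ≈ 6301 × 3.297/100 ≈ 208.
Year 1986: gap = -2.1 × (7.08 - 4.66) = -5.082%, loss ≈ 6301 × 5.082/100 ≈ 320.
Year 1987: gap = -2.1 × (8.84 - 4.66) = -8.778%, loss ≈ 6301 × 8.778/100 ≈ 553.
Year 1988: gap = -2.1 × (8.57 - 4.66) = -8.211%, loss ≈ 6301 × 8.211/100 ≈ 517.
Total lost output = 229 + 208 + 320 + 553 + 517 = 1827 billion.

$1,827 billion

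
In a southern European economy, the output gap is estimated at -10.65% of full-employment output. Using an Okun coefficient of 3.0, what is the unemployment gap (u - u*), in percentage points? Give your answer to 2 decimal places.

3.55 percentage points

Okun's law: output gap = -β × (u - u*), so u - u* = -(output gap)/β.
u - u* = -(-10.65)/3.0 = 3.55 percentage points.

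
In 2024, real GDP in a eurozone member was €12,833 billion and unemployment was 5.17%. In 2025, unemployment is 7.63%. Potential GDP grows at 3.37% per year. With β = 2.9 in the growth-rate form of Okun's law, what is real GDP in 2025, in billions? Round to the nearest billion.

€12,350 billion

Δu = 7.63 - 5.17 = 2.46 points.
Okun's law (growth form): g_Y = g_Y* - β × Δu = 3.37 - 2.9 × (2.46) = 3.37 - 7.134 = -3.764%.
Real GDP in the next year = 12833 × (1 - 3.764/100) = 12833 × 0.96236 ≈ 12350 billion.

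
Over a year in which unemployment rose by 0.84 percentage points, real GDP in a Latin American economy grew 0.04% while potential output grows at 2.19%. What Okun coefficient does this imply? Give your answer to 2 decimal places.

β ≈ 2.56

Growth form: g_Y = g_Y* - β × Δu, so β = (g_Y* - g_Y)/Δu.
β = (2.19 - 0.04)/0.84 = 2.15/0.84 = 2.56.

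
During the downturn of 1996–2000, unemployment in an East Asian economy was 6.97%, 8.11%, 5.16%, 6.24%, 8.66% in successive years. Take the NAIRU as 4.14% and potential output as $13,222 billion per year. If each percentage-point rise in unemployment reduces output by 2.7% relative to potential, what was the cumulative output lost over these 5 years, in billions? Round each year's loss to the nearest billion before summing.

$5,155 billion

Year 1996: gap = -2.7 × (6.97 - 4.14) = -7.641%, loss ≈ 13222 × 7.641/100 ≈ 1010.
Year 1997: gap = -2.7 × (8.11 - 4.14) = -10.719%, loss ≈ 13222 × 10.719/100 ≈ 1417.
Year 1998: gap = -2.7 × (5.16 - 4.14) = -2.754%, loss ≈ 13222 × 2.754/100 ≈ 364.
Year 1999: gap = -2.7 × (6.24 - 4.14) = -5.67%, loss ≈ 13222 × 5.67/100 ≈ 750.
Year 2000: gap = -2.7 × (8.66 - 4.14) = -12.204%, loss ≈ 13222 × 12.204/100 ≈ 1614.
Total lost output = 1010 + 1417 + 364 + 750 + 1614 = 5155 billion.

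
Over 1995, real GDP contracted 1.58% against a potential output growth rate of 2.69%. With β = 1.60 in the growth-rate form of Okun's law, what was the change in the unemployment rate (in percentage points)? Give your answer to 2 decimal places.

2.67 percentage points

Growth-rate Okun's law: g_Y = g_Y* - β × Δu, so Δu = (g_Y* - g_Y)/β.
Δu = (2.69 + 1.58)/1.60 = 4.27/1.60 = 2.67 percentage points.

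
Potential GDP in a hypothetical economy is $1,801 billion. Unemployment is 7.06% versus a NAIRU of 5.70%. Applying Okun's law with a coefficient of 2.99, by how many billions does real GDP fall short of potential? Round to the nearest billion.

$73 billion

Output gap = -2.99 × (7.06 - 5.7) = -2.99 × 1.36 = -4.0664%.
Actual GDP ≈ 1801 × 0.959336 ≈ 1728 billion, so the shortfall is 1801 - 1728 = 73 billion.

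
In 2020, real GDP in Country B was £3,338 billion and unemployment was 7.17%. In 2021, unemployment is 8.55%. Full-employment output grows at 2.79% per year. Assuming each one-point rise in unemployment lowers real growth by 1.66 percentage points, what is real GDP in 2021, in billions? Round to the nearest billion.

£3,355 billion

Δu = 8.55 - 7.17 = 1.38 points.
Okun's law (growth form): g_Y = g_Y* - β × Δu = 2.79 - 1.66 × (1.38) = 2.79 - 2.2908 = 0.4992%.
Real GDP in the next year = 3338 × (1 + 0.4992/100) = 3338 × 1.004992 ≈ 3355 billion.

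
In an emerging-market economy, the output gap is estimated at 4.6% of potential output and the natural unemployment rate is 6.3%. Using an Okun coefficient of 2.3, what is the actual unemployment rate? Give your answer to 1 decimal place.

From Okun's law, u - u* = -(output gap)/β = -(4.6)/2.3 = -2 points.
So u = 6.3 - 2 = 4.3%.

4.3%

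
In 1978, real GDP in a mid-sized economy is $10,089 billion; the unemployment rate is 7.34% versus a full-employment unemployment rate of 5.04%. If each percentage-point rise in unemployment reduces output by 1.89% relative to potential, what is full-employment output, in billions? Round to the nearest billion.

$10,547 billion

Unemployment gap = 7.34 - 5.04 = 2.3 points, so output gap = -1.89 × 2.3 = -4.347%.
Since Y = Y* × (1 + gap/100), Y* = 10089/0.95653 ≈ 10547 billion.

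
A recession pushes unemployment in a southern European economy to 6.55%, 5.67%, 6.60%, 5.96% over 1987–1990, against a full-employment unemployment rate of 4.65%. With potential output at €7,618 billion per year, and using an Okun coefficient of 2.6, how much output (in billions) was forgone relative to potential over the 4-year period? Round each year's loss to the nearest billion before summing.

€1,223 billion

Year 1987: gap = -2.6 × (6.55 - 4.65) = -4.94%, loss ≈ 7618 × 4.94/100 ≈ 376.
Year 1988: gap = -2.6 × (5.67 - 4.65) = -2.652%, loss ≈ 7618 × 2.652/100 ≈ 202.
Year 1989: gap = -2.6 × (6.6 - 4.65) = -5.07%, loss ≈ 7618 × 5.07/100 ≈ 386.
Year 1990: gap = -2.6 × (5.96 - 4.65) = -3.406%, loss ≈ 7618 × 3.406/100 ≈ 259.
Total lost output = 376 + 202 + 386 + 259 = 1223 billion.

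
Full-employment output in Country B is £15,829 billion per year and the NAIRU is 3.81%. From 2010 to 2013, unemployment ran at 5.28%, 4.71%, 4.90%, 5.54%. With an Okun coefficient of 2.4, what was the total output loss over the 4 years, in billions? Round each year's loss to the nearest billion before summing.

Year 2010: gap = -2.4 × (5.28 - 3.81) = -3.528%, loss ≈ 15829 × 3.528/100 ≈ 558.
Year 2011: gap = -2.4 × (4.71 - 3.81) = -2.16%, loss ≈ 15829 × 2.16/100 ≈ 342.
Year 2012: gap = -2.4 × (4.9 - 3.81) = -2.616%, loss ≈ 15829 × 2.616/100 ≈ 414.
Year 2013: gap = -2.4 × (5.54 - 3.81) = -4.152%, loss ≈ 15829 × 4.152/100 ≈ 657.
Total lost output = 558 + 342 + 414 + 657 = 1971 billion.

£1,971 billion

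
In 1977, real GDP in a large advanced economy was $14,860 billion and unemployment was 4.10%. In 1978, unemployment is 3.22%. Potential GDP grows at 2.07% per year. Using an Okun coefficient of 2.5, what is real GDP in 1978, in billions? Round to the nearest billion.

$15,495 billion

Δu = 3.22 - 4.1 = -0.88 points.
Okun's law (growth form): g_Y = g_Y* - β × Δu = 2.07 - 2.5 × (-0.88) = 2.07 + 2.2 = 4.27%.
Real GDP in the next year = 14860 × (1 + 4.27/100) = 14860 × 1.0427 ≈ 15495 billion.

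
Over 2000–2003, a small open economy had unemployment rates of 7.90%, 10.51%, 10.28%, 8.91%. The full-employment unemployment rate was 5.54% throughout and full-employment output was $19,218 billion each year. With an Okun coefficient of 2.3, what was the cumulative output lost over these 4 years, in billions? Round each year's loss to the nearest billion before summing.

Year 2000: gap = -2.3 × (7.9 - 5.54) = -5.428%, loss ≈ 19218 × 5.428/100 ≈ 1043.
Year 2001: gap = -2.3 × (10.51 - 5.54) = -11.431%, loss ≈ 19218 × 11.431/100 ≈ 2197.
Year 2002: gap = -2.3 × (10.28 - 5.54) = -10.902%, loss ≈ 19218 × 10.902/100 ≈ 2095.
Year 2003: gap = -2.3 × (8.91 - 5.54) = -7.751%, loss ≈ 19218 × 7.751/100 ≈ 1490.
Total lost output = 1043 + 2197 + 2095 + 1490 = 6825 billion.

$6,825 billion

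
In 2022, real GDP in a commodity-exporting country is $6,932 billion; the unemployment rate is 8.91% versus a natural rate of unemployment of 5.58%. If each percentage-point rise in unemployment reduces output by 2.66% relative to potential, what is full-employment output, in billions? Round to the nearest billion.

$7,606 billion

Unemployment gap = 8.91 - 5.58 = 3.33 points, so output gap = -2.66 × 3.33 = -8.8578%.
Since Y = Y* × (1 + gap/100), Y* = 6932/0.911422 ≈ 7606 billion.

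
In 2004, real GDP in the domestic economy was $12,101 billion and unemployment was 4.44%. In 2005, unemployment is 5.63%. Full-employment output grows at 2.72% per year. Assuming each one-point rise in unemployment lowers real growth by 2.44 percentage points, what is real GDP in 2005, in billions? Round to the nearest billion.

$12,079 billion

Δu = 5.63 - 4.44 = 1.19 points.
Okun's law (growth form): g_Y = g_Y* - β × Δu = 2.72 - 2.44 × (1.19) = 2.72 - 2.9036 = -0.1836%.
Real GDP in the next year = 12101 × (1 - 0.1836/100) = 12101 × 0.998164 ≈ 12079 billion.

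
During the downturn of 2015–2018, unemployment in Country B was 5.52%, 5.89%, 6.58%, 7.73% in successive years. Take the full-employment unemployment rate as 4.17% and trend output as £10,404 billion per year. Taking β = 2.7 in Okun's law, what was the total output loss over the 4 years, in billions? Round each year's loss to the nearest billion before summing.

Year 2015: gap = -2.7 × (5.52 - 4.17) = -3.645%, loss ≈ 10404 × 3.645/100 ≈ 379.
Year 2016: gap = -2.7 × (5.89 - 4.17) = -4.644%, loss ≈ 10404 × 4.644/100 ≈ 483.
Year 2017: gap = -2.7 × (6.58 - 4.17) = -6.507%, loss ≈ 10404 × 6.507/100 ≈ 677.
Year 2018: gap = -2.7 × (7.73 - 4.17) = -9.612%, loss ≈ 10404 × 9.612/100 ≈ 1000.
Total lost output = 379 + 483 + 677 + 1000 = 2539 billion.

£2,539 billion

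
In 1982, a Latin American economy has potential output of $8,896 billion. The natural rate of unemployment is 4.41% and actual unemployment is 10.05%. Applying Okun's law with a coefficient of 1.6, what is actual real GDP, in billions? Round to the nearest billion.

Unemployment gap = 10.05 - 4.41 = 5.64 points, so the output gap is -1.6 × 5.64 = -9.024%.
Actual GDP = 8896 × (1 - 9.024/100) = 8896 × 0.90976 ≈ 8093 billion.

$8,093 billion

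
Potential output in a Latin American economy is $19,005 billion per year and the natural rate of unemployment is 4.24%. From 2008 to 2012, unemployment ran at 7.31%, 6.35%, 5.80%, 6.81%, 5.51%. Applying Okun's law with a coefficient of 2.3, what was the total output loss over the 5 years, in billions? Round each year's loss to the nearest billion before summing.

$4,624 billion

Year 2008: gap = -2.3 × (7.31 - 4.24) = -7.061%, loss ≈ 19005 × 7.061/100 ≈ 1342.
Year 2009: gap = -2.3 × (6.35 - 4.24) = -4.853%, loss ≈ 19005 × 4.853/100 ≈ 922.
Year 2010: gap = -2.3 × (5.8 - 4.24) = -3.588%, loss ≈ 19005 × 3.588/100 ≈ 682.
Year 2011: gap = -2.3 × (6.81 - 4.24) = -5.911%, loss ≈ 19005 × 5.911/100 ≈ 1123.
Year 2012: gap = -2.3 × (5.51 - 4.24) = -2.921%, loss ≈ 19005 × 2.921/100 ≈ 555.
Total lost output = 1342 + 922 + 682 + 1123 + 555 = 4624 billion.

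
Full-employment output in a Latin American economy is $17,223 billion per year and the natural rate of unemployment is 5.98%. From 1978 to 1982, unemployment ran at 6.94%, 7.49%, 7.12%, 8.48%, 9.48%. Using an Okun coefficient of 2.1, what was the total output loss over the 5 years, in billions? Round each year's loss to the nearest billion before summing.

$3,475 billion

Year 1978: gap = -2.1 × (6.94 - 5.98) = -2.016%, loss ≈ 17223 × 2.016/100 ≈ 347.
Year 1979: gap = -2.1 × (7.49 - 5.98) = -3.171%, loss ≈ 17223 × 3.171/100 ≈ 546.
Year 1980: gap = -2.1 × (7.12 - 5.98) = -2.394%, loss ≈ 17223 × 2.394/100 ≈ 412.
Year 1981: gap = -2.1 × (8.48 - 5.98) = -5.25%, loss ≈ 17223 × 5.25/100 ≈ 904.
Year 1982: gap = -2.1 × (9.48 - 5.98) = -7.35%, loss ≈ 17223 × 7.35/100 ≈ 1266.
Total lost output = 347 + 546 + 412 + 904 + 1266 = 3475 billion.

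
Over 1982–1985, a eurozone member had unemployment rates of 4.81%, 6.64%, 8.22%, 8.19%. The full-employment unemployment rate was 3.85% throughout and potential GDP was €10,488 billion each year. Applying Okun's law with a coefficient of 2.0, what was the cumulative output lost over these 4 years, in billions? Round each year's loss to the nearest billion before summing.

€2,613 billion

Year 1982: gap = -2.0 × (4.81 - 3.85) = -1.92%, loss ≈ 10488 × 1.92/100 ≈ 201.
Year 1983: gap = -2.0 × (6.64 - 3.85) = -5.58%, loss ≈ 10488 × 5.58/100 ≈ 585.
Year 1984: gap = -2.0 × (8.22 - 3.85) = -8.74%, loss ≈ 10488 × 8.74/100 ≈ 917.
Year 1985: gap = -2.0 × (8.19 - 3.85) = -8.68%, loss ≈ 10488 × 8.68/100 ≈ 910.
Total lost output = 201 + 585 + 917 + 910 = 2613 billion.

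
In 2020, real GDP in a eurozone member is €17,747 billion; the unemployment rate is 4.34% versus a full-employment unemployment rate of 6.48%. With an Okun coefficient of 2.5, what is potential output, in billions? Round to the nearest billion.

Unemployment gap = 4.34 - 6.48 = -2.14 points, so output gap = -2.5 × (-2.14) = 5.35%.
Since Y = Y* × (1 + gap/100), Y* = 17747/1.0535 ≈ 16846 billion.

€16,846 billion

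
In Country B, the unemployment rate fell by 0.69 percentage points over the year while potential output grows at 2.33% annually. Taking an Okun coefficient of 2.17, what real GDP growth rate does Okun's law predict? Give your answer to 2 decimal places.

3.83%

Growth-rate Okun's law: g_Y = g_Y* - β × Δu.
g_Y = 2.33 - 2.17 × (-0.69) = 2.33 + 1.4973 = 3.8273%, i.e. 3.83% to 2 d.p.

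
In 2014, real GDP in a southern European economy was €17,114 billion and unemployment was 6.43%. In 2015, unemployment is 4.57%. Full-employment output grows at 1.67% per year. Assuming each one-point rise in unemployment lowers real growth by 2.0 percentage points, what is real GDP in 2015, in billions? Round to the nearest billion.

€18,036 billion

Δu = 4.57 - 6.43 = -1.86 points.
Okun's law (growth form): g_Y = g_Y* - β × Δu = 1.67 - 2.0 × (-1.86) = 1.67 + 3.72 = 5.39%.
Real GDP in the next year = 17114 × (1 + 5.39/100) = 17114 × 1.0539 ≈ 18036 billion.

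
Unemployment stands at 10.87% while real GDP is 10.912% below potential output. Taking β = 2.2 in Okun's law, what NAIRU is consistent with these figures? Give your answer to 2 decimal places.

From Okun's law, u - u* = -(output gap)/β = -(-10.912)/2.2 = 4.96 points.
So u* = 10.87 - 4.96 = 5.91%.

5.91%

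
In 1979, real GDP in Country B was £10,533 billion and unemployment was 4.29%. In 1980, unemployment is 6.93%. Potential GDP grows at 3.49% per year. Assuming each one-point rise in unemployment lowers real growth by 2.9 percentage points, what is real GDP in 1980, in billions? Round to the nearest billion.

£10,094 billion

Δu = 6.93 - 4.29 = 2.64 points.
Okun's law (growth form): g_Y = g_Y* - β × Δu = 3.49 - 2.9 × (2.64) = 3.49 - 7.656 = -4.166%.
Real GDP in the next year = 10533 × (1 - 4.166/100) = 10533 × 0.95834 ≈ 10094 billion.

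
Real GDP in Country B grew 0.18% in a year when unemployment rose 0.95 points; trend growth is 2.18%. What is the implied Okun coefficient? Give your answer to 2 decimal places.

Growth form: g_Y = g_Y* - β × Δu, so β = (g_Y* - g_Y)/Δu.
β = (2.18 - 0.18)/0.95 = 2/0.95 = 2.11.

β ≈ 2.11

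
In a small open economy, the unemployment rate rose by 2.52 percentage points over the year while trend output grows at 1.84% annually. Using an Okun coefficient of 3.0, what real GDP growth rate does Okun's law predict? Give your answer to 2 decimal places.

Growth-rate Okun's law: g_Y = g_Y* - β × Δu.
g_Y = 1.84 - 3.0 × (2.52) = 1.84 - 7.56 = -5.72%, i.e. -5.72% to 2 d.p.

-5.72%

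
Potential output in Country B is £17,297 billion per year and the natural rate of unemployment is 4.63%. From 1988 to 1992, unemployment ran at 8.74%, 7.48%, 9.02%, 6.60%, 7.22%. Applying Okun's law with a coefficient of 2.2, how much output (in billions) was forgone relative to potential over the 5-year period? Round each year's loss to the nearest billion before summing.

Year 1988: gap = -2.2 × (8.74 - 4.63) = -9.042%, loss ≈ 17297 × 9.042/100 ≈ 1564.
Year 1989: gap = -2.2 × (7.48 - 4.63) = -6.27%, loss ≈ 17297 × 6.27/100 ≈ 1085.
Year 1990: gap = -2.2 × (9.02 - 4.63) = -9.658%, loss ≈ 17297 × 9.658/100 ≈ 1671.
Year 1991: gap = -2.2 × (6.6 - 4.63) = -4.334%, loss ≈ 17297 × 4.334/100 ≈ 750.
Year 1992: gap = -2.2 × (7.22 - 4.63) = -5.698%, loss ≈ 17297 × 5.698/100 ≈ 986.
Total lost output = 1564 + 1085 + 1671 + 750 + 986 = 6056 billion.

£6,056 billion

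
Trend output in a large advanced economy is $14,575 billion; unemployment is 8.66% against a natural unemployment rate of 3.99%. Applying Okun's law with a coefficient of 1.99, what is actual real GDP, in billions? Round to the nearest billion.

$13,221 billion

Unemployment gap = 8.66 - 3.99 = 4.67 points, so the output gap is -1.99 × 4.67 = -9.2933%.
Actual GDP = 14575 × (1 - 9.2933/100) = 14575 × 0.907067 ≈ 13221 billion.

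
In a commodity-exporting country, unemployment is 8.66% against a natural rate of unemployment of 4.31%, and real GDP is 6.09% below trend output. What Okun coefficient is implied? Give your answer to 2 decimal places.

β ≈ 1.40

Okun's law: output gap = -β × (u - u*).
-6.09 = -β × (8.66 - 4.31) = -β × 4.35, so β = 6.09/4.35 = 1.40.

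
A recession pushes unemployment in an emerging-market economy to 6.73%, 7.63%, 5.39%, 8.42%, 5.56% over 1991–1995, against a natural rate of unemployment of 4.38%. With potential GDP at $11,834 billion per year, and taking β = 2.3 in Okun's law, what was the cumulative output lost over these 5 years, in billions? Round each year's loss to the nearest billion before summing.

Year 1991: gap = -2.3 × (6.73 - 4.38) = -5.405%, loss ≈ 11834 × 5.405/100 ≈ 640.
Year 1992: gap = -2.3 × (7.63 - 4.38) = -7.475%, loss ≈ 11834 × 7.475/100 ≈ 885.
Year 1993: gap = -2.3 × (5.39 - 4.38) = -2.323%, loss ≈ 11834 × 2.323/100 ≈ 275.
Year 1994: gap = -2.3 × (8.42 - 4.38) = -9.292%, loss ≈ 11834 × 9.292/100 ≈ 1100.
Year 1995: gap = -2.3 × (5.56 - 4.38) = -2.714%, loss ≈ 11834 × 2.714/100 ≈ 321.
Total lost output = 640 + 885 + 275 + 1100 + 321 = 3221 billion.

$3,221 billion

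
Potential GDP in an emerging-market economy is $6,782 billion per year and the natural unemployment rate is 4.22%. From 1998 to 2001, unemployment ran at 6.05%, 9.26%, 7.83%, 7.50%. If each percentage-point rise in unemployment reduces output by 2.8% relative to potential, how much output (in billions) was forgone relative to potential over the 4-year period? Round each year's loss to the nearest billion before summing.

$2,614 billion

Year 1998: gap = -2.8 × (6.05 - 4.22) = -5.124%, loss ≈ 6782 × 5.124/100 ≈ 348.
Year 1999: gap = -2.8 × (9.26 - 4.22) = -14.112%, loss ≈ 6782 × 14.112/100 ≈ 957.
Year 2000: gap = -2.8 × (7.83 - 4.22) = -10.108%, loss ≈ 6782 × 10.108/100 ≈ 686.
Year 2001: gap = -2.8 × (7.5 - 4.22) = -9.184%, loss ≈ 6782 × 9.184/100 ≈ 623.
Total lost output = 348 + 957 + 686 + 623 = 2614 billion.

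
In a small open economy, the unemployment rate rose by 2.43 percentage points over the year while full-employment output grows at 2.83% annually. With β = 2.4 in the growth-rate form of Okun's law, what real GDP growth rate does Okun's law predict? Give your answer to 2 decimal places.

-3.00%

Growth-rate Okun's law: g_Y = g_Y* - β × Δu.
g_Y = 2.83 - 2.4 × (2.43) = 2.83 - 5.832 = -3.002%, i.e. -3.00% to 2 d.p.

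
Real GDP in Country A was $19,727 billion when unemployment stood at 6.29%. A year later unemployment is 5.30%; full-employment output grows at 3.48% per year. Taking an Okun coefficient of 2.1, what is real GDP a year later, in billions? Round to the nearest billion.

Δu = 5.3 - 6.29 = -0.99 points.
Okun's law (growth form): g_Y = g_Y* - β × Δu = 3.48 - 2.1 × (-0.99) = 3.48 + 2.079 = 5.559%.
Real GDP in the next year = 19727 × (1 + 5.559/100) = 19727 × 1.05559 ≈ 20824 billion.

$20,824 billion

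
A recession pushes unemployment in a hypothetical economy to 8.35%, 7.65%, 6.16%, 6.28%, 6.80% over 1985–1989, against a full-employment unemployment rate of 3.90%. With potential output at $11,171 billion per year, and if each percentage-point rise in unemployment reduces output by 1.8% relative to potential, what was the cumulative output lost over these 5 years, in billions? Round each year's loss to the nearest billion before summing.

Year 1985: gap = -1.8 × (8.35 - 3.9) = -8.01%, loss ≈ 11171 × 8.01/100 ≈ 895.
Year 1986: gap = -1.8 × (7.65 - 3.9) = -6.75%, loss ≈ 11171 × 6.75/100 ≈ 754.
Year 1987: gap = -1.8 × (6.16 - 3.9) = -4.068%, loss ≈ 11171 × 4.068/100 ≈ 454.
Year 1988: gap = -1.8 × (6.28 - 3.9) = -4.284%, loss ≈ 11171 × 4.284/100 ≈ 479.
Year 1989: gap = -1.8 × (6.8 - 3.9) = -5.22%, loss ≈ 11171 × 5.22/100 ≈ 583.
Total lost output = 895 + 754 + 454 + 479 + 583 = 3165 billion.

$3,165 billion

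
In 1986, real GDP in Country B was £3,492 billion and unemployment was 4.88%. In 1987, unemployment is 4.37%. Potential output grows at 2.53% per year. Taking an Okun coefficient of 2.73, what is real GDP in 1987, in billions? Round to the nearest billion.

£3,629 billion

Δu = 4.37 - 4.88 = -0.51 points.
Okun's law (growth form): g_Y = g_Y* - β × Δu = 2.53 - 2.73 × (-0.51) = 2.53 + 1.3923 = 3.9223%.
Real GDP in the next year = 3492 × (1 + 3.9223/100) = 3492 × 1.039223 ≈ 3629 billion.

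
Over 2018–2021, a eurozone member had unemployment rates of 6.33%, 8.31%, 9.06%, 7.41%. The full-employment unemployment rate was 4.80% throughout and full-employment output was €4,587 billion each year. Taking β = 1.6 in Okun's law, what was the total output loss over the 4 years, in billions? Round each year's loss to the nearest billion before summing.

€875 billion

Year 2018: gap = -1.6 × (6.33 - 4.8) = -2.448%, loss ≈ 4587 × 2.448/100 ≈ 112.
Year 2019: gap = -1.6 × (8.31 - 4.8) = -5.616%, loss ≈ 4587 × 5.616/100 ≈ 258.
Year 2020: gap = -1.6 × (9.06 - 4.8) = -6.816%, loss ≈ 4587 × 6.816/100 ≈ 313.
Year 2021: gap = -1.6 × (7.41 - 4.8) = -4.176%, loss ≈ 4587 × 4.176/100 ≈ 192.
Total lost output = 112 + 258 + 313 + 192 = 875 billion.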